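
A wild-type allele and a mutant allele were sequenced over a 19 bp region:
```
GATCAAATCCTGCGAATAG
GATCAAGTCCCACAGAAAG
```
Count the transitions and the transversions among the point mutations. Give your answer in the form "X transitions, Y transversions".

5 transitions, 1 transversion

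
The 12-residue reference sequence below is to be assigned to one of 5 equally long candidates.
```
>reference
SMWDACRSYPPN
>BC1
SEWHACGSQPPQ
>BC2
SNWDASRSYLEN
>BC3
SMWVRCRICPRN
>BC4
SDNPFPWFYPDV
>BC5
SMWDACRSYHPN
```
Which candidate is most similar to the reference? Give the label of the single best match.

BC5

BC1 differs at 5 positions; BC2 differs at 4 positions; BC3 differs at 5 positions; BC4 differs at 9 positions; BC5 differs at 1 position. The closest is BC5.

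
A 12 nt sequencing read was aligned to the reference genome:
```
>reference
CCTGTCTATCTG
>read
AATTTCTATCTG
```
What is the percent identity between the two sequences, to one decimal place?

Mismatches at positions 1, 2, 4 (1-based): 3 of 12.
Identical positions: 9/12 = 75% → 75.0%.

75.0%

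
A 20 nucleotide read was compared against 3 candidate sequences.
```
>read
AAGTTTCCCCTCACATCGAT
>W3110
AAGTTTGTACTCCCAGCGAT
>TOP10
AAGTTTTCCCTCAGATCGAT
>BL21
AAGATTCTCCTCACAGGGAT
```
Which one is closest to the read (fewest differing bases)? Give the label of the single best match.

TOP10

W3110 differs at 5 bases; TOP10 differs at 2 bases; BL21 differs at 4 bases. The closest is TOP10.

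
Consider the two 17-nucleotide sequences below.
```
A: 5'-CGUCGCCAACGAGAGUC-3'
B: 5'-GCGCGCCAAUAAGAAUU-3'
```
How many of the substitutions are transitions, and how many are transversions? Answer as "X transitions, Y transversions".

Transitions (purine↔purine or pyrimidine↔pyrimidine): 10 C→U, 11 G→A, 15 G→A, 17 C→U.
Transversions (purine↔pyrimidine): 1 C→G, 2 G→C, 3 U→G.

4 transitions, 3 transversions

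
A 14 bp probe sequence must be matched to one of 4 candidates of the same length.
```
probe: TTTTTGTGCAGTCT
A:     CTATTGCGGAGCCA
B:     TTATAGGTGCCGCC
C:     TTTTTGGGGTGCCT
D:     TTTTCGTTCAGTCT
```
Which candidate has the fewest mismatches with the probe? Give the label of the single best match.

A differs at 6 bases; B differs at 9 bases; C differs at 4 bases; D differs at 2 bases. The closest is D.

D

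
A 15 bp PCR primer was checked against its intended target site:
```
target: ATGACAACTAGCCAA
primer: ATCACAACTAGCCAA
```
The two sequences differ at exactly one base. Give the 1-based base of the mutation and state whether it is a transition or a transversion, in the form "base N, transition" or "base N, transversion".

Base 3 changes G→C. G is a purine and C is a pyrimidine, so this is a transversion.

base 3, transversion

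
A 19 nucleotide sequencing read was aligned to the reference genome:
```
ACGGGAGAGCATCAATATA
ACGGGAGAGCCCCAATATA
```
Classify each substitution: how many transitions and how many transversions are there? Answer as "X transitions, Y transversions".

Transitions (purine↔purine or pyrimidine↔pyrimidine): 12 T→C.
Transversions (purine↔pyrimidine): 11 A→C.

1 transition, 1 transversion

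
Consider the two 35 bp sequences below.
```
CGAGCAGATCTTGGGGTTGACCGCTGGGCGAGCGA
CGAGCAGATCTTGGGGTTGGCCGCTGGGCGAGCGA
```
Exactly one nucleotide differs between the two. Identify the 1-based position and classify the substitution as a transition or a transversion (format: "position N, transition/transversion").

position 20, transition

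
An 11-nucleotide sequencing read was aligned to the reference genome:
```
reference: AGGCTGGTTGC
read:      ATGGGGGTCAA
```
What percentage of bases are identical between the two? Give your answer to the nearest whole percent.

45%

6 positions differ (2, 4, 5, 9, 10, 11), so 5 of 11 match: 5/11 = 45.45%.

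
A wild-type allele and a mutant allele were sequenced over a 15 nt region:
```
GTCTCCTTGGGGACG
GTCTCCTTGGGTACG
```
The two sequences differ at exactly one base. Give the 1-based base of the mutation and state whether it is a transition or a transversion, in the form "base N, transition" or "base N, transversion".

Base 12 changes G→T. G is a purine and T is a pyrimidine, so this is a transversion.

base 12, transversion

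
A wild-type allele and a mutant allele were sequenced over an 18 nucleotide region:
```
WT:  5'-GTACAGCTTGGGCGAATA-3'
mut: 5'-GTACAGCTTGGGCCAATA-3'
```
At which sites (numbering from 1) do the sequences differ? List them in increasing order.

Differences at site 14 (G→C).

14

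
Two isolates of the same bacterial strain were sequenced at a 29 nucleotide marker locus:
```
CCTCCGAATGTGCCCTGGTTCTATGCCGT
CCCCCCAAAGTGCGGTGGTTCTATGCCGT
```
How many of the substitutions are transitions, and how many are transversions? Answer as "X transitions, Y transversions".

Mismatches (1-based):
position 3: T→C (pyrimidine→pyrimidine, transition)
position 6: G→C (purine→pyrimidine, transversion)
position 9: T→A (pyrimidine→purine, transversion)
position 14: C→G (pyrimidine→purine, transversion)
position 15: C→G (pyrimidine→purine, transversion)

1 transition, 4 transversions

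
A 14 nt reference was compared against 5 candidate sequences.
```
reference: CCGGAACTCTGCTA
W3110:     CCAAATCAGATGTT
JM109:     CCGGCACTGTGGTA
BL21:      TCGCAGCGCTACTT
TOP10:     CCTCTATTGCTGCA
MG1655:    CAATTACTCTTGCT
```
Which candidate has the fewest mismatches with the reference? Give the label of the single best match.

JM109

W3110 differs at 9 bases; JM109 differs at 3 bases; BL21 differs at 6 bases; TOP10 differs at 9 bases; MG1655 differs at 8 bases. The closest is JM109.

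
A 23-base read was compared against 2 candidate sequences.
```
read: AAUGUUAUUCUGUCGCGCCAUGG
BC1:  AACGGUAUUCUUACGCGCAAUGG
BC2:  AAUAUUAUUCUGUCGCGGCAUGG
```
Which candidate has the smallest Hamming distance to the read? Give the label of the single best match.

BC2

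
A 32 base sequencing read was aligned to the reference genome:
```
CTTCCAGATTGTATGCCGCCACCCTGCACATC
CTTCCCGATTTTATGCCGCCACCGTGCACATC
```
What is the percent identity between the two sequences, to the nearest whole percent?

3 positions differ (6, 11, 24), so 29 of 32 match: 29/32 = 90.62%.

91%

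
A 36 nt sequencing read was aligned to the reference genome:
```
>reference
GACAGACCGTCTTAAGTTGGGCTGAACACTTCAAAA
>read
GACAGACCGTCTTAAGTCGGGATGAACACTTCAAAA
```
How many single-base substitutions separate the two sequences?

2

The sequences differ at sites 18, 22 (1-based) — 2 in total.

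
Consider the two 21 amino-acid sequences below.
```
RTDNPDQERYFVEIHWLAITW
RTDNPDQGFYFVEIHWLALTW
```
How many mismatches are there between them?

3

Mismatches (1-based): position 8: E→G; position 9: R→F; position 19: I→L.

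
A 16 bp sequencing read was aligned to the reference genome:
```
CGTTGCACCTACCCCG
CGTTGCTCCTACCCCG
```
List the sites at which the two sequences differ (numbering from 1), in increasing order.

7

Differences at site 7 (A→T).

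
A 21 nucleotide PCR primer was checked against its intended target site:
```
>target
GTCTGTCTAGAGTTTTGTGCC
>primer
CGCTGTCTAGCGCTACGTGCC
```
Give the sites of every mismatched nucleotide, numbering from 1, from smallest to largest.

Differences at site 1 (G→C), site 2 (T→G), site 11 (A→C), site 13 (T→C), site 15 (T→A), site 16 (T→C).

1, 2, 11, 13, 15, 16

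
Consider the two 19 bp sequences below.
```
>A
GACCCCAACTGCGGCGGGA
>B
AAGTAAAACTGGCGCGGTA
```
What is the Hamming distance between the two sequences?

8

Comparing position by position, 8 positions differ: 1 (G/A), 3 (C/G), 4 (C/T), 5 (C/A), 6 (C/A), 12 (C/G), 13 (G/C), 18 (G/T).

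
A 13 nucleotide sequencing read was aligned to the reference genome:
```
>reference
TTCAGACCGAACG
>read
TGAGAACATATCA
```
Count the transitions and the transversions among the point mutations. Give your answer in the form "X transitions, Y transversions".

3 transitions, 5 transversions

Mismatches (1-based):
base 2: T→G (pyrimidine→purine, transversion)
base 3: C→A (pyrimidine→purine, transversion)
base 4: A→G (purine→purine, transition)
base 5: G→A (purine→purine, transition)
base 8: C→A (pyrimidine→purine, transversion)
base 9: G→T (purine→pyrimidine, transversion)
base 11: A→T (purine→pyrimidine, transversion)
base 13: G→A (purine→purine, transition)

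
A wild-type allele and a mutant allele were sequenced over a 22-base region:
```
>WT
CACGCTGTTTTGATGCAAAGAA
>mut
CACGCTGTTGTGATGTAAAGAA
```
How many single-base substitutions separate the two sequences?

Comparing position by position, 2 sites differ: 10 (T/G), 16 (C/T).

2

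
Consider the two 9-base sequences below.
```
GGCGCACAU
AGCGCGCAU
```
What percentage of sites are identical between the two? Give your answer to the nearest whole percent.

78%

Mismatches at positions 1, 6 (1-based): 2 of 9.
Identical positions: 7/9 = 77.78% → 78%.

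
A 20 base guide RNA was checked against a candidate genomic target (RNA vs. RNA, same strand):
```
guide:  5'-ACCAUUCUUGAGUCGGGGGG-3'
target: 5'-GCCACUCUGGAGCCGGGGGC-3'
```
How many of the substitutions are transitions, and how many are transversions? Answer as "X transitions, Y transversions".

3 transitions, 2 transversions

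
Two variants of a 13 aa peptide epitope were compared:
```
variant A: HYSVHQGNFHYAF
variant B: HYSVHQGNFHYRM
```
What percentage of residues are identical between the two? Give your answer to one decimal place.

84.6%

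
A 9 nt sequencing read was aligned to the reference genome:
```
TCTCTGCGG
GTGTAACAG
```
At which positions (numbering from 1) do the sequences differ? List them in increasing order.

Differences at position 1 (T→G), position 2 (C→T), position 3 (T→G), position 4 (C→T), position 5 (T→A), position 6 (G→A), position 8 (G→A).

1, 2, 3, 4, 5, 6, 8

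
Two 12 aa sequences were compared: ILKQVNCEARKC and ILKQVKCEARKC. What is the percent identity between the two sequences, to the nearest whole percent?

92%

Mismatch at position 6 (1-based): 1 of 12.
Identical positions: 11/12 = 91.67% → 92%.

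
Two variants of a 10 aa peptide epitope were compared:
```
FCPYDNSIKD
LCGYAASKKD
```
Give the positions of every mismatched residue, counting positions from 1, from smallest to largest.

1, 3, 5, 6, 8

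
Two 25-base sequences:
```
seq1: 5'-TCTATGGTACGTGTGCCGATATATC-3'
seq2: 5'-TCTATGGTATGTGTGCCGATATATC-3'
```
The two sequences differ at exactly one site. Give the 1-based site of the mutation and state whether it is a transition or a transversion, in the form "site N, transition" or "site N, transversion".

site 10, transition

Site 10 changes C→T. C is a pyrimidine and T is a pyrimidine, so this is a transition.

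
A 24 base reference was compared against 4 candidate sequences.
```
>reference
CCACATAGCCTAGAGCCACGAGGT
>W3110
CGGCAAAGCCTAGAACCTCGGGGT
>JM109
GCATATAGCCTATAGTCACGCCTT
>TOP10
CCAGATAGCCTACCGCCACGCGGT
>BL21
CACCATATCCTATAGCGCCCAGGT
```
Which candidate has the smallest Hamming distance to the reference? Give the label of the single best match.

TOP10

W3110 differs at 6 positions; JM109 differs at 7 positions; TOP10 differs at 4 positions; BL21 differs at 7 positions. The closest is TOP10.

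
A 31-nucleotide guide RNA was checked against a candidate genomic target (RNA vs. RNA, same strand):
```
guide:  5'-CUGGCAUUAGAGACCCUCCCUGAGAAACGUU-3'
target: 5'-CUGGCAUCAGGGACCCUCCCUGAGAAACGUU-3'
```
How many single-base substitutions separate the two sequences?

2

Mismatches (1-based): base 8: U→C; base 11: A→G.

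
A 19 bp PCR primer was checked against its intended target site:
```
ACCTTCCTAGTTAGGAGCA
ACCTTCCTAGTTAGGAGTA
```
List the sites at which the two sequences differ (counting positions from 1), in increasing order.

Scanning 1-based: 18: C/T.

18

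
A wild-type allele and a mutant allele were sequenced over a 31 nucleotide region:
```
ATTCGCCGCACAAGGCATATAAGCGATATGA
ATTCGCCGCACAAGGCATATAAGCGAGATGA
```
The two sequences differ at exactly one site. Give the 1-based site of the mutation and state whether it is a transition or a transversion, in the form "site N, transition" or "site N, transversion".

site 27, transversion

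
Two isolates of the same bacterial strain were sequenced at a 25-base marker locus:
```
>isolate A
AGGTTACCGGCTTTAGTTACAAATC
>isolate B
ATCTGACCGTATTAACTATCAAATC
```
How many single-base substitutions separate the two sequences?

9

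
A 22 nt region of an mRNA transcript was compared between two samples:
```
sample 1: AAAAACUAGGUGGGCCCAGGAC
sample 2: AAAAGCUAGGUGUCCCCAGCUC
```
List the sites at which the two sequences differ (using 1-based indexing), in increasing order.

Scanning 1-based: 5: A/G; 13: G/U; 14: G/C; 20: G/C; 21: A/U.

5, 13, 14, 20, 21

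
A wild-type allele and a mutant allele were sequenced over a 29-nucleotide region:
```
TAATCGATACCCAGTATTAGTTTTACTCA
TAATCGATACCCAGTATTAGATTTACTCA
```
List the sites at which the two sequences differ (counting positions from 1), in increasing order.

21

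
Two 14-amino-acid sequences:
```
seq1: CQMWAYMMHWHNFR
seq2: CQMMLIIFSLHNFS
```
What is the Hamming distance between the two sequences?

The sequences differ at positions 4, 5, 6, 7, 8, 9, 10, 14 (1-based) — 8 in total.

8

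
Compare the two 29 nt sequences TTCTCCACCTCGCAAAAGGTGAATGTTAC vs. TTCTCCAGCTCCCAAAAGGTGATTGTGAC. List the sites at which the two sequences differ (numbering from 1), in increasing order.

8, 12, 23, 27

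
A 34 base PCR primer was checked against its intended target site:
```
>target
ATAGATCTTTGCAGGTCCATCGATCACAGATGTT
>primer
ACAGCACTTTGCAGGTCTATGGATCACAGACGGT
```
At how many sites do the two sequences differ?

7

Mismatches (1-based): site 2: T→C; site 5: A→C; site 6: T→A; site 18: C→T; site 21: C→G; site 31: T→C; site 33: T→G.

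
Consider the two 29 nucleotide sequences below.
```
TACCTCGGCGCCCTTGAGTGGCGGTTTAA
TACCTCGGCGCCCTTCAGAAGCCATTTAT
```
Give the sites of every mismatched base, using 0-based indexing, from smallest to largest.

15, 18, 19, 22, 23, 28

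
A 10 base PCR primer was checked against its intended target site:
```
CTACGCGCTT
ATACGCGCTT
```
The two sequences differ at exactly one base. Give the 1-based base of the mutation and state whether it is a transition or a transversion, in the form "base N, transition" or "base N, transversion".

base 1, transversion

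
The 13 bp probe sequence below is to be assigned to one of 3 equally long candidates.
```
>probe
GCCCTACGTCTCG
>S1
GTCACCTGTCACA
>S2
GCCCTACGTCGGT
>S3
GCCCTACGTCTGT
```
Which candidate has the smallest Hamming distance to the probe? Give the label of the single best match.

S3

Hamming distances to probe — S1: 7; S2: 3; S3: 2.
Smallest is S3 with 2 mismatches.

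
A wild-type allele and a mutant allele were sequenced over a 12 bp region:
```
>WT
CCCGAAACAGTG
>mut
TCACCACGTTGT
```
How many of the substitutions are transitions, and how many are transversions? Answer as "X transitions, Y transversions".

1 transition, 9 transversions

Transitions (purine↔purine or pyrimidine↔pyrimidine): 1 C→T.
Transversions (purine↔pyrimidine): 3 C→A, 4 G→C, 5 A→C, 7 A→C, 8 C→G, 9 A→T, 10 G→T, 11 T→G, 12 G→T.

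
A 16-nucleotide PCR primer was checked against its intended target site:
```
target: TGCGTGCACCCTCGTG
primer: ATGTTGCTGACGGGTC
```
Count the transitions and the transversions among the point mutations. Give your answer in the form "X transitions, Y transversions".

0 transitions, 10 transversions

Transitions (purine↔purine or pyrimidine↔pyrimidine): none.
Transversions (purine↔pyrimidine): 1 T→A, 2 G→T, 3 C→G, 4 G→T, 8 A→T, 9 C→G, 10 C→A, 12 T→G, 13 C→G, 16 G→C.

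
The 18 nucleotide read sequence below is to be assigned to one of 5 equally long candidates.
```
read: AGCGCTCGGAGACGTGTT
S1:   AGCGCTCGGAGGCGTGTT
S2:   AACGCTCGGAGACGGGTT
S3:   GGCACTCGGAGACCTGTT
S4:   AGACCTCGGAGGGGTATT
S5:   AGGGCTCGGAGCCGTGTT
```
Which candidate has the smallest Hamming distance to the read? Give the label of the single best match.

S1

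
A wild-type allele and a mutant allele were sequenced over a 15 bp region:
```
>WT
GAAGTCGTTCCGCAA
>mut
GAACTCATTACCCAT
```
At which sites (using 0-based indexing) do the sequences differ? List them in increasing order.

Scanning 0-based: 3: G/C; 6: G/A; 9: C/A; 11: G/C; 14: A/T.

3, 6, 9, 11, 14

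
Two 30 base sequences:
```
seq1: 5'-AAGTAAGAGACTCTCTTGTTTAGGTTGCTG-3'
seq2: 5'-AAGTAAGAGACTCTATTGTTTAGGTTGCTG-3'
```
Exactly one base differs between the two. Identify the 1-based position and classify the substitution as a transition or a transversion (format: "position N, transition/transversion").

position 15, transversion

The sequences differ only at position 15: C→A (pyrimidine→purine), a transversion.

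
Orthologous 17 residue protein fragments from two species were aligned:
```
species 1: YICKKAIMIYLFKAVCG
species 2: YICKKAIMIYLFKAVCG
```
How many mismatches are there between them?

0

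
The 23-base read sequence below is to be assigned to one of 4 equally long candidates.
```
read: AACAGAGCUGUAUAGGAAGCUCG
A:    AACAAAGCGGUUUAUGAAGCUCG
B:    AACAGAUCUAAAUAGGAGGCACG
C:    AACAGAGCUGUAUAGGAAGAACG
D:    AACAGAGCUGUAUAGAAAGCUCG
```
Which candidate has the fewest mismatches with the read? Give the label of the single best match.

D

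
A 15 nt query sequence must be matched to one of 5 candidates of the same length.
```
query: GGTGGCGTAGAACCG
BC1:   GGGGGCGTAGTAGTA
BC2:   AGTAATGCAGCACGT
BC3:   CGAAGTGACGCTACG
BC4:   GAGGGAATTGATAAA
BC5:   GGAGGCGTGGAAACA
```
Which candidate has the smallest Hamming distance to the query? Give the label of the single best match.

Hamming distances to query — BC1: 5; BC2: 8; BC3: 9; BC4: 9; BC5: 4.
Smallest is BC5 with 4 mismatches.

BC5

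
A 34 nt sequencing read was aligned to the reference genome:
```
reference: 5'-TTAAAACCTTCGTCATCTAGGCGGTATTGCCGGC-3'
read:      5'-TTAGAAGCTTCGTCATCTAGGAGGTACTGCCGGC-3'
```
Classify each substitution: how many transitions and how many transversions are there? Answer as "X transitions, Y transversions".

2 transitions, 2 transversions

Mismatches (1-based):
position 4: A→G (purine→purine, transition)
position 7: C→G (pyrimidine→purine, transversion)
position 22: C→A (pyrimidine→purine, transversion)
position 27: T→C (pyrimidine→pyrimidine, transition)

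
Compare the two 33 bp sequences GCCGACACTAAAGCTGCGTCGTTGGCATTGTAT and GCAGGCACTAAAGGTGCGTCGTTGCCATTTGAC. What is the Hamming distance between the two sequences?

Comparing position by position, 7 sites differ: 3 (C/A), 5 (A/G), 14 (C/G), 25 (G/C), 30 (G/T), 31 (T/G), 33 (T/C).

7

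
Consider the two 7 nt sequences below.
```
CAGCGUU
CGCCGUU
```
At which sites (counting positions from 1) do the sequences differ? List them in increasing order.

Scanning 1-based: 2: A/G; 3: G/C.

2, 3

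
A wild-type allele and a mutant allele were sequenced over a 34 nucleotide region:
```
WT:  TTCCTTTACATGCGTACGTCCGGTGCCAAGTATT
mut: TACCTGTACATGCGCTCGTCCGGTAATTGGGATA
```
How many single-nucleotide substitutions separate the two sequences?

11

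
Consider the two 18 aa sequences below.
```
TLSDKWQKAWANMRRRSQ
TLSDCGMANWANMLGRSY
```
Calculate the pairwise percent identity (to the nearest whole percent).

Mismatches at positions 5, 6, 7, 8, 9, 14, 15, 18 (1-based): 8 of 18.
Identical positions: 10/18 = 55.56% → 56%.

56%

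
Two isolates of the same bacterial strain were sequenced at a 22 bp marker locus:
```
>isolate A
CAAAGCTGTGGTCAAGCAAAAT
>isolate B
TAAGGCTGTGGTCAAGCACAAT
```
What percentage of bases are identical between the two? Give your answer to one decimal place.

Mismatches at positions 1, 4, 19 (1-based): 3 of 22.
Identical positions: 19/22 = 86.36% → 86.4%.

86.4%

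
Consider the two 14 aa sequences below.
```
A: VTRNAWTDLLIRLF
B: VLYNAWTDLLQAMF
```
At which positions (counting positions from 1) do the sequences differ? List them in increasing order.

Differences at position 2 (T→L), position 3 (R→Y), position 11 (I→Q), position 12 (R→A), position 13 (L→M).

2, 3, 11, 12, 13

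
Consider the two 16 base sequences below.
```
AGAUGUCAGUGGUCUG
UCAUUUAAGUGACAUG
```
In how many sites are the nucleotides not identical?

7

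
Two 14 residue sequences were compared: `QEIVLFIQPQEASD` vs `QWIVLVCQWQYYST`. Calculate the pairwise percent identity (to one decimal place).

Mismatches at positions 2, 6, 7, 9, 11, 12, 14 (1-based): 7 of 14.
Identical positions: 7/14 = 50% → 50.0%.

50.0%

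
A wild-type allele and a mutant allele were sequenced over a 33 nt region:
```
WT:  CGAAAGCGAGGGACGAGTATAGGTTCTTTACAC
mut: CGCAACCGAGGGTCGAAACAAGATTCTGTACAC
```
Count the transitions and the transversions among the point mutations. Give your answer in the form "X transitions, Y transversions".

Mismatches (1-based):
position 3: A→C (purine→pyrimidine, transversion)
position 6: G→C (purine→pyrimidine, transversion)
position 13: A→T (purine→pyrimidine, transversion)
position 17: G→A (purine→purine, transition)
position 18: T→A (pyrimidine→purine, transversion)
position 19: A→C (purine→pyrimidine, transversion)
position 20: T→A (pyrimidine→purine, transversion)
position 23: G→A (purine→purine, transition)
position 28: T→G (pyrimidine→purine, transversion)

2 transitions, 7 transversions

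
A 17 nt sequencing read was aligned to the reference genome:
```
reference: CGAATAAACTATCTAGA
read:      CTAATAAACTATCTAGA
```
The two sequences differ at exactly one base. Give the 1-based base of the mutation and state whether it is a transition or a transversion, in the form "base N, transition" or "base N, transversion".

The sequences differ only at base 2: G→T (purine→pyrimidine), a transversion.

base 2, transversion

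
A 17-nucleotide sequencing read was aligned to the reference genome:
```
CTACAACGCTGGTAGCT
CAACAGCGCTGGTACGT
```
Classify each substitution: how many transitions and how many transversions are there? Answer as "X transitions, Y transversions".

Transitions (purine↔purine or pyrimidine↔pyrimidine): 6 A→G.
Transversions (purine↔pyrimidine): 2 T→A, 15 G→C, 16 C→G.

1 transition, 3 transversions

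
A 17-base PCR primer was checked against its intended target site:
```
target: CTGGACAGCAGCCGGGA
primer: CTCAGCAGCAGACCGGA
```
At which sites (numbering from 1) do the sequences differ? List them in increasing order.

3, 4, 5, 12, 14

Differences at site 3 (G→C), site 4 (G→A), site 5 (A→G), site 12 (C→A), site 14 (G→C).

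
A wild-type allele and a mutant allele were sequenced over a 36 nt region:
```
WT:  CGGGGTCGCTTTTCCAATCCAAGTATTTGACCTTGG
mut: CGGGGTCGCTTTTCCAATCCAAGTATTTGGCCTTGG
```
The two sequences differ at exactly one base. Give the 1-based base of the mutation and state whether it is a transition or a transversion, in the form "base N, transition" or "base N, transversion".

base 30, transition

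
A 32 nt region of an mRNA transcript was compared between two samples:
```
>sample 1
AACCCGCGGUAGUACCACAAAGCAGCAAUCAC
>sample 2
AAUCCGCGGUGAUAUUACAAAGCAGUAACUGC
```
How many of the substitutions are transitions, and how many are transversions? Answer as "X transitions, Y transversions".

9 transitions, 0 transversions

Transitions (purine↔purine or pyrimidine↔pyrimidine): 3 C→U, 11 A→G, 12 G→A, 15 C→U, 16 C→U, 26 C→U, 29 U→C, 30 C→U, 31 A→G.
Transversions (purine↔pyrimidine): none.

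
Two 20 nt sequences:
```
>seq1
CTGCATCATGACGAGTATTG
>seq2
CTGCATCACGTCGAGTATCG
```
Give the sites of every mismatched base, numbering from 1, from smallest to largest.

Differences at site 9 (T→C), site 11 (A→T), site 19 (T→C).

9, 11, 19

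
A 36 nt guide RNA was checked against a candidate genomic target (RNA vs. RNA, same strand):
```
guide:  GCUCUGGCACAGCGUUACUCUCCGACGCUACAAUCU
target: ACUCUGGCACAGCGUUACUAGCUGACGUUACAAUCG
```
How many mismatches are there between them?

6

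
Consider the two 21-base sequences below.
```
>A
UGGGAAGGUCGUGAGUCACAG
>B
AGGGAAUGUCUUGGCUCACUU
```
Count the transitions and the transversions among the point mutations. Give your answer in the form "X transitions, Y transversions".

1 transition, 6 transversions

Transitions (purine↔purine or pyrimidine↔pyrimidine): 14 A→G.
Transversions (purine↔pyrimidine): 1 U→A, 7 G→U, 11 G→U, 15 G→C, 20 A→U, 21 G→U.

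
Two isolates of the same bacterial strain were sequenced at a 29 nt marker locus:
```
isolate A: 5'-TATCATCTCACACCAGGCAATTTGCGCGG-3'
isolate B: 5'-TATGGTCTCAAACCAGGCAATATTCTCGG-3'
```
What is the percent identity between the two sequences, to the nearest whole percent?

79%

Mismatches at positions 4, 5, 11, 22, 24, 26 (1-based): 6 of 29.
Identical positions: 23/29 = 79.31% → 79%.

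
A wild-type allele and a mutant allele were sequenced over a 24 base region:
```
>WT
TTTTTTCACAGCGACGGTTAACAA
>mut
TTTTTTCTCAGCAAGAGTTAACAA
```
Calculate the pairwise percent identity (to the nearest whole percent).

83%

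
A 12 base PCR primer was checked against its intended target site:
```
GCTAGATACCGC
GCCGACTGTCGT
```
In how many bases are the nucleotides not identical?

7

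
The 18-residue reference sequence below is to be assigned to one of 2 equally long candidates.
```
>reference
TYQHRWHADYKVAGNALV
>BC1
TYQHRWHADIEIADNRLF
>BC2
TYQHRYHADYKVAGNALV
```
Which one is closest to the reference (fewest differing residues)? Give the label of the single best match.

BC1 differs at 6 residues; BC2 differs at 1 residue. The closest is BC2.

BC2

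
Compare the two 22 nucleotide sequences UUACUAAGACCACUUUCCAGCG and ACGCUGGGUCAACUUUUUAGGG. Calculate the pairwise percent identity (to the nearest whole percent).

Mismatches at positions 1, 2, 3, 6, 7, 9, 11, 17, 18, 21 (1-based): 10 of 22.
Identical positions: 12/22 = 54.55% → 55%.

55%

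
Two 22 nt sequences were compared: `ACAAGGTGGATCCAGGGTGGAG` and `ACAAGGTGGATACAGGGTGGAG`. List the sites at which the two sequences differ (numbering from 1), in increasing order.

12

Differences at site 12 (C→A).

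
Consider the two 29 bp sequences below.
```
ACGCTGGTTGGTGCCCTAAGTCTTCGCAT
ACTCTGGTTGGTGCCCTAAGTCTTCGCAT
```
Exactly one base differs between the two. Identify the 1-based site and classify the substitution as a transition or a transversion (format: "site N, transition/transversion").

site 3, transversion

Site 3 changes G→T. G is a purine and T is a pyrimidine, so this is a transversion.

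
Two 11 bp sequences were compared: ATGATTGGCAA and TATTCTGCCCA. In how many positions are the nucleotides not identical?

The sequences differ at positions 1, 2, 3, 4, 5, 8, 10 (1-based) — 7 in total.

7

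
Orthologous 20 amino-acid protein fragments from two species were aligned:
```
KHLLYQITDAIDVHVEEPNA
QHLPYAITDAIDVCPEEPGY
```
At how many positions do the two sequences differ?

7

Comparing position by position, 7 positions differ: 1 (K/Q), 4 (L/P), 6 (Q/A), 14 (H/C), 15 (V/P), 19 (N/G), 20 (A/Y).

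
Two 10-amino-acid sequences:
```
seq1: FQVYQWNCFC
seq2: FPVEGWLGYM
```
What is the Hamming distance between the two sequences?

Mismatches (1-based): position 2: Q→P; position 4: Y→E; position 5: Q→G; position 7: N→L; position 8: C→G; position 9: F→Y; position 10: C→M.

7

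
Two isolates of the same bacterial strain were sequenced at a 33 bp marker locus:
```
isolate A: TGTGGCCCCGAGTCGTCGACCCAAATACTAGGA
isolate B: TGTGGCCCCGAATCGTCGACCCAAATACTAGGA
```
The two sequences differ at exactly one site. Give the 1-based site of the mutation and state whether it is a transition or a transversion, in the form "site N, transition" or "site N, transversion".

Site 12 changes G→A. G is a purine and A is a purine, so this is a transition.

site 12, transition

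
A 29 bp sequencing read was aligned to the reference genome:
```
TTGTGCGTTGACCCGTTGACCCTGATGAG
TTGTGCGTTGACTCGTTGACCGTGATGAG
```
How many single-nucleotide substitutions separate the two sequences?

2

Mismatches (1-based): position 13: C→T; position 22: C→G.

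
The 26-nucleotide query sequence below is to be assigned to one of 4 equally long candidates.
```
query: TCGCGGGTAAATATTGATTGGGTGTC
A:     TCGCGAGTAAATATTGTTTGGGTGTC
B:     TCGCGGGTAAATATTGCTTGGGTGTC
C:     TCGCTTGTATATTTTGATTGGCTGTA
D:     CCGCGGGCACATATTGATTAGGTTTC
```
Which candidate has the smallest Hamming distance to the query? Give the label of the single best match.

B

A differs at 2 positions; B differs at 1 position; C differs at 6 positions; D differs at 5 positions. The closest is B.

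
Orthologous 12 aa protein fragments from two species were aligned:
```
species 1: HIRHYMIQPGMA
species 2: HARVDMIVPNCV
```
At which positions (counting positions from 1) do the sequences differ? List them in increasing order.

2, 4, 5, 8, 10, 11, 12

Differences at position 2 (I→A), position 4 (H→V), position 5 (Y→D), position 8 (Q→V), position 10 (G→N), position 11 (M→C), position 12 (A→V).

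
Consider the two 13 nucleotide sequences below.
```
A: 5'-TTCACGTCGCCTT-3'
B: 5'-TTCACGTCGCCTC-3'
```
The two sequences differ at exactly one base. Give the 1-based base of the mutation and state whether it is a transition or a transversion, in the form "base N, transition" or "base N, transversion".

The sequences differ only at base 13: T→C (pyrimidine→pyrimidine), a transition.

base 13, transition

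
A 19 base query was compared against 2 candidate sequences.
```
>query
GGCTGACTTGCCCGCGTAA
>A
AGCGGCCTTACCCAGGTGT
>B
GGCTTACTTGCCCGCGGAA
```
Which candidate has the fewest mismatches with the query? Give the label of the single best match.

B

Hamming distances to query — A: 8; B: 2.
Smallest is B with 2 mismatches.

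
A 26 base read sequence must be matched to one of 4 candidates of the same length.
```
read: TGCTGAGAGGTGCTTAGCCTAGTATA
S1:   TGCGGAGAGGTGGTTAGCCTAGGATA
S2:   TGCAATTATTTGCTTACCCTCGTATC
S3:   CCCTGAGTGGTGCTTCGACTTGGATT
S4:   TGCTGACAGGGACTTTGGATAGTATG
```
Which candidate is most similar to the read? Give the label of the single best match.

Hamming distances to read — S1: 3; S2: 9; S3: 8; S4: 7.
Smallest is S1 with 3 mismatches.

S1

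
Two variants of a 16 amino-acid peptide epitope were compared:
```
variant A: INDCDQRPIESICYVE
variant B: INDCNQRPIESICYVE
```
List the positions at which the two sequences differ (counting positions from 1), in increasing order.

5

Differences at position 5 (D→N).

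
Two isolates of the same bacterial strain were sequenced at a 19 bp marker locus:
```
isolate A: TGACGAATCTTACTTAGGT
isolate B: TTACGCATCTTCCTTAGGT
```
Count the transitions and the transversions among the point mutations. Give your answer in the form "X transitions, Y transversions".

Mismatches (1-based):
position 2: G→T (purine→pyrimidine, transversion)
position 6: A→C (purine→pyrimidine, transversion)
position 12: A→C (purine→pyrimidine, transversion)

0 transitions, 3 transversions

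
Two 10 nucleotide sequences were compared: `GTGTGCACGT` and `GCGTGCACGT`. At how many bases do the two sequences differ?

1

Mismatches (1-based): base 2: T→C.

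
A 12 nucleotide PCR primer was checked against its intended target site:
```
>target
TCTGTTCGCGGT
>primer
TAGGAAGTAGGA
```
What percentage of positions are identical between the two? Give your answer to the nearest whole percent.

8 positions differ (2, 3, 5, 6, 7, 8, 9, 12), so 4 of 12 match: 4/12 = 33.33%.

33%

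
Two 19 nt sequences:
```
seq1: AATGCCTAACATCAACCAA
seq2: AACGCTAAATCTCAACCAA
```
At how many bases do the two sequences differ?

5

Mismatches (1-based): base 3: T→C; base 6: C→T; base 7: T→A; base 10: C→T; base 11: A→C.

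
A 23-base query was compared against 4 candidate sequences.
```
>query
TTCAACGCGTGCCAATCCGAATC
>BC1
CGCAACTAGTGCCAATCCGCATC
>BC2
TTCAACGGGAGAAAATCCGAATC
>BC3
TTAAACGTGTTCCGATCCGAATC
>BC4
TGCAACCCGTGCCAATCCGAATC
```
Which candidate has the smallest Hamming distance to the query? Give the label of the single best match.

BC4

Hamming distances to query — BC1: 5; BC2: 4; BC3: 4; BC4: 2.
Smallest is BC4 with 2 mismatches.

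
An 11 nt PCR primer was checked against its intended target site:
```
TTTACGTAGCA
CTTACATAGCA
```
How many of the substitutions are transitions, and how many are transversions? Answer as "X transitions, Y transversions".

2 transitions, 0 transversions

Transitions (purine↔purine or pyrimidine↔pyrimidine): 1 T→C, 6 G→A.
Transversions (purine↔pyrimidine): none.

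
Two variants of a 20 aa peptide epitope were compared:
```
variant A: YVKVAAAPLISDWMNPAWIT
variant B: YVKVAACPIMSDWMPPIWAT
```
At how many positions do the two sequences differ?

6

The sequences differ at positions 7, 9, 10, 15, 17, 19 (1-based) — 6 in total.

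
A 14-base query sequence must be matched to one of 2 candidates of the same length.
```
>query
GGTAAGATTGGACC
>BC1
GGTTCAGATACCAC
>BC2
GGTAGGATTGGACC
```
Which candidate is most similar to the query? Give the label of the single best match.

BC2

Hamming distances to query — BC1: 9; BC2: 1.
Smallest is BC2 with 1 mismatch.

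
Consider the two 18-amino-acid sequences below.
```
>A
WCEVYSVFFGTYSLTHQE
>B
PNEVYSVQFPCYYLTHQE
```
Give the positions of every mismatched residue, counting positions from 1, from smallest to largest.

1, 2, 8, 10, 11, 13

Scanning 1-based: 1: W/P; 2: C/N; 8: F/Q; 10: G/P; 11: T/C; 13: S/Y.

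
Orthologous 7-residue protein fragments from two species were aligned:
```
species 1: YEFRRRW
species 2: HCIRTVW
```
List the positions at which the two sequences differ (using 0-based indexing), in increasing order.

0, 1, 2, 4, 5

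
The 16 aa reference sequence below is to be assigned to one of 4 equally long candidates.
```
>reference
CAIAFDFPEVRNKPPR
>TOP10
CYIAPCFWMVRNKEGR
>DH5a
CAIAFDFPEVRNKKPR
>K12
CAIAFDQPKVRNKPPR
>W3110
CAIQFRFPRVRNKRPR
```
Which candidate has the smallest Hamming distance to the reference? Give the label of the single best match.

DH5a

Hamming distances to reference — TOP10: 7; DH5a: 1; K12: 2; W3110: 4.
Smallest is DH5a with 1 mismatch.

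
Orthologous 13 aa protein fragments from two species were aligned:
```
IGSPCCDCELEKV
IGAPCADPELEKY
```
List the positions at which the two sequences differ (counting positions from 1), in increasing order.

Differences at position 3 (S→A), position 6 (C→A), position 8 (C→P), position 13 (V→Y).

3, 6, 8, 13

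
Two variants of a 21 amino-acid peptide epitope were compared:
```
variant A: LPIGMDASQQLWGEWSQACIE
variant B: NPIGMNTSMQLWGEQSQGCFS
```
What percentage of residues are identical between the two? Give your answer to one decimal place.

8 positions differ (1, 6, 7, 9, 15, 18, 20, 21), so 13 of 21 match: 13/21 = 61.9%.

61.9%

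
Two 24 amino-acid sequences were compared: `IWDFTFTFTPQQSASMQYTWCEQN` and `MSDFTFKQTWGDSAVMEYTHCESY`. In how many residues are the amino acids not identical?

The sequences differ at residues 1, 2, 7, 8, 10, 11, 12, 15, 17, 20, 23, 24 (1-based) — 12 in total.

12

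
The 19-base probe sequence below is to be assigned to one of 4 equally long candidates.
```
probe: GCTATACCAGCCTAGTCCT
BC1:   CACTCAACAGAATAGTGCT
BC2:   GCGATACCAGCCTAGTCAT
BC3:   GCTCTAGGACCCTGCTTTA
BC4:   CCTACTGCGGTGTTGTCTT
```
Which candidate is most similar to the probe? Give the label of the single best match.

BC2

BC1 differs at 9 sites; BC2 differs at 2 sites; BC3 differs at 9 sites; BC4 differs at 9 sites. The closest is BC2.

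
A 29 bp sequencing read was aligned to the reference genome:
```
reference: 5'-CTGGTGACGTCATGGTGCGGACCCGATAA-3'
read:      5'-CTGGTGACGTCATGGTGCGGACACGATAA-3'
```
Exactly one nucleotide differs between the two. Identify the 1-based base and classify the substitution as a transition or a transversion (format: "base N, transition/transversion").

base 23, transversion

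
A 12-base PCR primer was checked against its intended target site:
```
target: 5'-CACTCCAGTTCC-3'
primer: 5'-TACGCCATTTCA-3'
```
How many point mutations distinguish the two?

4

Mismatches (1-based): position 1: C→T; position 4: T→G; position 8: G→T; position 12: C→A.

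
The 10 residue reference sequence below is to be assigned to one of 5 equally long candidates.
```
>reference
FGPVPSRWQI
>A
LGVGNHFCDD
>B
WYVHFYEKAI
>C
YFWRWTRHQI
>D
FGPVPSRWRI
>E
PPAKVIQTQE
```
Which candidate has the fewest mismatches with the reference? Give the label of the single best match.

Hamming distances to reference — A: 9; B: 9; C: 7; D: 1; E: 9.
Smallest is D with 1 mismatch.

D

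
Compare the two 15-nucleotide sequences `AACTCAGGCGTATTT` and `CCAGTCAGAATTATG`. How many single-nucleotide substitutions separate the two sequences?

Comparing position by position, 12 positions differ: 1 (A/C), 2 (A/C), 3 (C/A), 4 (T/G), 5 (C/T), 6 (A/C), 7 (G/A), 9 (C/A), 10 (G/A), 12 (A/T), 13 (T/A), 15 (T/G).

12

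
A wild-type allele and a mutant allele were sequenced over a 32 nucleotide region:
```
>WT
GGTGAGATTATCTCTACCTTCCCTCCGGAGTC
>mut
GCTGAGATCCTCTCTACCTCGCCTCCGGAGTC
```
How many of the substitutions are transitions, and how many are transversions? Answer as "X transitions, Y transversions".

2 transitions, 3 transversions

Transitions (purine↔purine or pyrimidine↔pyrimidine): 9 T→C, 20 T→C.
Transversions (purine↔pyrimidine): 2 G→C, 10 A→C, 21 C→G.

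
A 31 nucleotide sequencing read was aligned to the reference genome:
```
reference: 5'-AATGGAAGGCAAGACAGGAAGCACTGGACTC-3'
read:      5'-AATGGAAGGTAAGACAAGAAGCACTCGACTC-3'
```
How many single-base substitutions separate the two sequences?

Mismatches (1-based): base 10: C→T; base 17: G→A; base 26: G→C.

3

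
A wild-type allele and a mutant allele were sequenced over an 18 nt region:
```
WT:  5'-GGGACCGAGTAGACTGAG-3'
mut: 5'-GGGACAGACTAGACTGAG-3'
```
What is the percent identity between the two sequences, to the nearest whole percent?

89%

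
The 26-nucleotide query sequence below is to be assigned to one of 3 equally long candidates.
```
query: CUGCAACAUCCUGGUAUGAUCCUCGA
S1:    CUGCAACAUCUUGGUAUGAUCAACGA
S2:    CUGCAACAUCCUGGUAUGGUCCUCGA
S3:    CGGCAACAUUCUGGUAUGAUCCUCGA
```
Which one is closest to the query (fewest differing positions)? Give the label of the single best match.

S2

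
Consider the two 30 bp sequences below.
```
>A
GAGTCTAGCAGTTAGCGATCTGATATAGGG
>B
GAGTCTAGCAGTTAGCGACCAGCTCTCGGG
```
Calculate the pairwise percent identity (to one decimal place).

83.3%

5 positions differ (19, 21, 23, 25, 27), so 25 of 30 match: 25/30 = 83.33%.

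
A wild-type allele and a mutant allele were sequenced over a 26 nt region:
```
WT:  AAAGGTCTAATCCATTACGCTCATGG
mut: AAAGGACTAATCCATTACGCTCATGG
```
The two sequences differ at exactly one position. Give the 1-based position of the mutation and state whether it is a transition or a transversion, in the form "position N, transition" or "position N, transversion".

Position 6 changes T→A. T is a pyrimidine and A is a purine, so this is a transversion.

position 6, transversion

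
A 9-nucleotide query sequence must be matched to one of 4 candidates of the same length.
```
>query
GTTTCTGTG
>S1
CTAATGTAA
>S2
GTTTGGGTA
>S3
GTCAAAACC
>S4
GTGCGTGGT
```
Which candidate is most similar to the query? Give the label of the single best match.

S1 differs at 8 positions; S2 differs at 3 positions; S3 differs at 7 positions; S4 differs at 5 positions. The closest is S2.

S2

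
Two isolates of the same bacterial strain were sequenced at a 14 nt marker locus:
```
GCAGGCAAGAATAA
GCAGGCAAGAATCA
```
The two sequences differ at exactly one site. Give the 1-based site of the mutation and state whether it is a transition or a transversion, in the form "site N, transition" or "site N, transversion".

site 13, transversion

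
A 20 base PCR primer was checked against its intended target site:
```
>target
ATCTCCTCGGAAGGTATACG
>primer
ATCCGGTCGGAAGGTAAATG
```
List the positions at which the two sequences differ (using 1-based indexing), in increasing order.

4, 5, 6, 17, 19

Differences at position 4 (T→C), position 5 (C→G), position 6 (C→G), position 17 (T→A), position 19 (C→T).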